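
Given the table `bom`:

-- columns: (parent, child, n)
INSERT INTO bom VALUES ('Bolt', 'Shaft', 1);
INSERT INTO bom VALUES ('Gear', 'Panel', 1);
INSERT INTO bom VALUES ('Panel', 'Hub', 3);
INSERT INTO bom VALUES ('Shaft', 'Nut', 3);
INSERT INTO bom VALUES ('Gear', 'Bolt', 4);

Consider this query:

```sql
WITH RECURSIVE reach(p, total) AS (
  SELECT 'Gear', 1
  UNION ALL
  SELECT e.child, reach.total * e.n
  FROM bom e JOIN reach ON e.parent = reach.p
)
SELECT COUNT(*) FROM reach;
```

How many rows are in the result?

Base: (Gear, total=1).
Iteration 1: components of {Gear} -> Bolt = 1*4 = 4, Panel = 1*1 = 1.
Iteration 2: components of {Bolt,Panel} -> Hub = 1*3 = 3, Shaft = 4*1 = 4.
Iteration 3: components of {Hub,Shaft} -> Nut = 4*3 = 12.
Iteration 4: no further components; recursion stops.
Total rows emitted: 6.

6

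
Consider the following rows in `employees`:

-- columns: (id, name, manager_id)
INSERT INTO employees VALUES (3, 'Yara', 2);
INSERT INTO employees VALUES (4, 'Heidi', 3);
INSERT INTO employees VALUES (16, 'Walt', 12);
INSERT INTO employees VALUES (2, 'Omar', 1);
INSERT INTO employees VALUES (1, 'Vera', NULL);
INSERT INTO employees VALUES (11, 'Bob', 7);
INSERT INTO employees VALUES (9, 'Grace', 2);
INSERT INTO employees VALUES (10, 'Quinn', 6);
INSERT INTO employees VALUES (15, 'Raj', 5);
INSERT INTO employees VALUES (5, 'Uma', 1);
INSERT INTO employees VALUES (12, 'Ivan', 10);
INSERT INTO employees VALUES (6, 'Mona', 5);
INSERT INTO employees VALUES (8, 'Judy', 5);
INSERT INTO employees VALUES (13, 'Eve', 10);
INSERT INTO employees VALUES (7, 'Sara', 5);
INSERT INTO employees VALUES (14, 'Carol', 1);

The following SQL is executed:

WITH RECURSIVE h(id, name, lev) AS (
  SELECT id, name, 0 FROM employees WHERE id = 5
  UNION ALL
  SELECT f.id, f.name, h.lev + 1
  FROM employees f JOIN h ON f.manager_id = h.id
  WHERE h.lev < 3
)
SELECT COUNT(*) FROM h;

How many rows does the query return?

Base: id=5 (Uma) at lev 0.
Iteration 1: rows with manager_id in {5} -> Mona (id 6, lev 1), Sara (id 7, lev 1), Judy (id 8, lev 1), Raj (id 15, lev 1).
Iteration 2: rows with manager_id in {6,7,8,15} -> Quinn (id 10, lev 2), Bob (id 11, lev 2).
Iteration 3: rows with manager_id in {10,11} -> Ivan (id 12, lev 3), Eve (id 13, lev 3).
Iteration 4: lev < 3 fails for all current rows; recursion stops.
Total rows emitted: 9.

9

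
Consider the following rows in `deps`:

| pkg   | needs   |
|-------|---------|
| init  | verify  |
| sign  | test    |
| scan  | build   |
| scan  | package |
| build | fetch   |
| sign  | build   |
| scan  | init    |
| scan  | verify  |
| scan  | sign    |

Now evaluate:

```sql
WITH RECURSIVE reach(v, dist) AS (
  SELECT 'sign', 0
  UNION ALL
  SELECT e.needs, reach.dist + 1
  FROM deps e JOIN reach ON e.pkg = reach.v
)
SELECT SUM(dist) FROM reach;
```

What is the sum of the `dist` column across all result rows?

Base: (sign, dist=0).
Iteration 1: edges from {sign} -> (build, dist=1), (test, dist=1).
Iteration 2: edges from {build,test} -> (fetch, dist=2).
Iteration 3: no outgoing edges from {fetch}; recursion stops.
SUM(dist) = 0 + 1 + 1 + 2 = 4.

4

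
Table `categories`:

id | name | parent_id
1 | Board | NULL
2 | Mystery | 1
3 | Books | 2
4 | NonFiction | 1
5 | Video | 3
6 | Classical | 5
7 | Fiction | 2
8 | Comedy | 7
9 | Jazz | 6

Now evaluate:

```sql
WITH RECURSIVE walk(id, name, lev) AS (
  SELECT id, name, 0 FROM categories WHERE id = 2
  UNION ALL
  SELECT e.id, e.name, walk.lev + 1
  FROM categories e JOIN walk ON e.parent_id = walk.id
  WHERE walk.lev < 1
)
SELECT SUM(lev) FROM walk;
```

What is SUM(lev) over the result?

2

Base: id=2 (Mystery) at lev 0.
Iteration 1: rows with parent_id in {2} -> Books (id 3, lev 1), Fiction (id 7, lev 1).
Iteration 2: lev < 1 fails for all current rows; recursion stops.
SUM(lev) = 0 + 1 + 1 = 2.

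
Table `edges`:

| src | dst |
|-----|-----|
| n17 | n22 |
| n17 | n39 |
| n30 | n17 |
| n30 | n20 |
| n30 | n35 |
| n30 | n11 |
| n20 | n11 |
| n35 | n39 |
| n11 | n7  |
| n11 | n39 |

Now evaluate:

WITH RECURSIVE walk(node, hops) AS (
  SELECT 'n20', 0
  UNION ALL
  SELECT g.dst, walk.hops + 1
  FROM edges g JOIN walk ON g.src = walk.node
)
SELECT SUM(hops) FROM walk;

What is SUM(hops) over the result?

5

Base: (n20, hops=0).
Iteration 1: edges from {n20} -> (n11, hops=1).
Iteration 2: edges from {n11} -> (n39, hops=2), (n7, hops=2).
Iteration 3: no outgoing edges from {n39,n7}; recursion stops.
SUM(hops) = 0 + 1 + 2 + 2 = 5.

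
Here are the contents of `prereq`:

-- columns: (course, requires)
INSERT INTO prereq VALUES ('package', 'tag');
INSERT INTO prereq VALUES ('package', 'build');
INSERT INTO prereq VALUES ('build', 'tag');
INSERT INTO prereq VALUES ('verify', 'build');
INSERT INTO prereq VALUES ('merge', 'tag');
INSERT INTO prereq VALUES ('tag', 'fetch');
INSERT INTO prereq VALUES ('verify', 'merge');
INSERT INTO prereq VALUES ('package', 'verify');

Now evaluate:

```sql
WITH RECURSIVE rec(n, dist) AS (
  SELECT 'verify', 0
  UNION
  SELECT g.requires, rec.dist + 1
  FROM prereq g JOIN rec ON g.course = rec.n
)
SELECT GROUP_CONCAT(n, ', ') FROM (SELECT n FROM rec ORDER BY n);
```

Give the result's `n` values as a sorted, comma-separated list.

build, fetch, merge, tag, verify

Base: (verify, dist=0).
Iteration 1: edges from {verify} -> (build, dist=1), (merge, dist=1).
Iteration 2: edges from {build,merge} -> (tag, dist=2). [UNION drops 1 duplicate row(s)]
Iteration 3: edges from {tag} -> (fetch, dist=3).
Iteration 4: no outgoing edges from {fetch}; recursion stops.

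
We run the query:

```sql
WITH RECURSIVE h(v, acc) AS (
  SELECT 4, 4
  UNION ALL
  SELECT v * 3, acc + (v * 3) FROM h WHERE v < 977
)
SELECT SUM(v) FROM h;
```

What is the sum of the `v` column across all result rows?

Base: v=4, acc=4.
Iteration 1: 4 < 977 holds -> v = 4 * 3 = 12, acc = 4 + 12 = 16.
Iteration 2: 12 < 977 holds -> v = 12 * 3 = 36, acc = 16 + 36 = 52.
Iteration 3: 36 < 977 holds -> v = 36 * 3 = 108, acc = 52 + 108 = 160.
Iteration 4: 108 < 977 holds -> v = 108 * 3 = 324, acc = 160 + 324 = 484.
Iteration 5: 324 < 977 holds -> v = 324 * 3 = 972, acc = 484 + 972 = 1456.
Iteration 6: 972 < 977 holds -> v = 972 * 3 = 2916, acc = 1456 + 2916 = 4372.
Iteration 7: 2916 < 977 fails; recursion stops.
SUM(v) = 4 + 12 + 36 + 108 + 324 + 972 + 2916 = 4372.

4372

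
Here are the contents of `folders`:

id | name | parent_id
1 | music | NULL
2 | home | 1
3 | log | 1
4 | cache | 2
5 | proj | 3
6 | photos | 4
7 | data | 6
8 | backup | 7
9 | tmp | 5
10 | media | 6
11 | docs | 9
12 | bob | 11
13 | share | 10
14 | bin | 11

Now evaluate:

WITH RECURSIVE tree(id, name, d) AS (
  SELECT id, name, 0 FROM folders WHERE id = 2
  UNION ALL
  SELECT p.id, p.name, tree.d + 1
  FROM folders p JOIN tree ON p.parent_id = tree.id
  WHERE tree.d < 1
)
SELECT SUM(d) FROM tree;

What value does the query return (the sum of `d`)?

Base: id=2 (home) at d 0.
Iteration 1: rows with parent_id in {2} -> cache (id 4, d 1).
Iteration 2: d < 1 fails for all current rows; recursion stops.
SUM(d) = 0 + 1 = 1.

1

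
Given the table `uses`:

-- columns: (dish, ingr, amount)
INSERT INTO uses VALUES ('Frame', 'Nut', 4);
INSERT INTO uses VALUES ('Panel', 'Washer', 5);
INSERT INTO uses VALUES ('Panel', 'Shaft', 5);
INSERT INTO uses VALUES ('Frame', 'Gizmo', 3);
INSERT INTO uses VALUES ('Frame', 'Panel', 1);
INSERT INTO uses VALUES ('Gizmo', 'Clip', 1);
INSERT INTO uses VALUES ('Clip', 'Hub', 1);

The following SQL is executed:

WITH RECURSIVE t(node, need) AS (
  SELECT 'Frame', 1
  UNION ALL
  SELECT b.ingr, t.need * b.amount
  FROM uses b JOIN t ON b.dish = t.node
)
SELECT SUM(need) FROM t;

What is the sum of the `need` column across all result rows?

25

Base: (Frame, need=1).
Iteration 1: components of {Frame} -> Gizmo = 1*3 = 3, Nut = 1*4 = 4, Panel = 1*1 = 1.
Iteration 2: components of {Gizmo,Nut,Panel} -> Clip = 3*1 = 3, Shaft = 1*5 = 5, Washer = 1*5 = 5.
Iteration 3: components of {Clip,Shaft,Washer} -> Hub = 3*1 = 3.
Iteration 4: no further components; recursion stops.
SUM(need) = 1 + 4 + 3 + 1 + 3 + 5 + 5 + 3 = 25.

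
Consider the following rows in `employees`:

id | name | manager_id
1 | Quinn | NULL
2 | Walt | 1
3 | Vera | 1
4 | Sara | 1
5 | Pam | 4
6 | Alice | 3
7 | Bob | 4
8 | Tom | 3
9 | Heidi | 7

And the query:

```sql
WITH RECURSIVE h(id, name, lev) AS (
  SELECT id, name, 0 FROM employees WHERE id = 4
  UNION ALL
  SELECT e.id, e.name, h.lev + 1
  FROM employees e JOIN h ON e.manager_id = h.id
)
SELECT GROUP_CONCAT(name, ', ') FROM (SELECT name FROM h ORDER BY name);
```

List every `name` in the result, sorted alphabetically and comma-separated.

Bob, Heidi, Pam, Sara

Base: id=4 (Sara) at lev 0.
Iteration 1: rows with manager_id in {4} -> Pam (id 5, lev 1), Bob (id 7, lev 1).
Iteration 2: rows with manager_id in {5,7} -> Heidi (id 9, lev 2).
Iteration 3: no rows with manager_id in {9}; recursion stops.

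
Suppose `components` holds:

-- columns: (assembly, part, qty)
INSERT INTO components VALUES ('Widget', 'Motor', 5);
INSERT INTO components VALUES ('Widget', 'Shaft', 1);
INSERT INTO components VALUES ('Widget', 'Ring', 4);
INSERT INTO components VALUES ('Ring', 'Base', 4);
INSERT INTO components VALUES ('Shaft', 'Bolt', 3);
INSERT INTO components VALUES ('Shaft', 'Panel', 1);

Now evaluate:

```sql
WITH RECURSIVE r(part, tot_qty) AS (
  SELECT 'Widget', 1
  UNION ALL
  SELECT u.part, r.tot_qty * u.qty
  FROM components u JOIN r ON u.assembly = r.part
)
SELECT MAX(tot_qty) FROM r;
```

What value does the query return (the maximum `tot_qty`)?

16

Base: (Widget, tot_qty=1).
Iteration 1: components of {Widget} -> Motor = 1*5 = 5, Ring = 1*4 = 4, Shaft = 1*1 = 1.
Iteration 2: components of {Motor,Ring,Shaft} -> Base = 4*4 = 16, Bolt = 1*3 = 3, Panel = 1*1 = 1.
Iteration 3: no further components; recursion stops.
tot_qty values: 1, 5, 1, 4, 3, 1, 16; the maximum is 16.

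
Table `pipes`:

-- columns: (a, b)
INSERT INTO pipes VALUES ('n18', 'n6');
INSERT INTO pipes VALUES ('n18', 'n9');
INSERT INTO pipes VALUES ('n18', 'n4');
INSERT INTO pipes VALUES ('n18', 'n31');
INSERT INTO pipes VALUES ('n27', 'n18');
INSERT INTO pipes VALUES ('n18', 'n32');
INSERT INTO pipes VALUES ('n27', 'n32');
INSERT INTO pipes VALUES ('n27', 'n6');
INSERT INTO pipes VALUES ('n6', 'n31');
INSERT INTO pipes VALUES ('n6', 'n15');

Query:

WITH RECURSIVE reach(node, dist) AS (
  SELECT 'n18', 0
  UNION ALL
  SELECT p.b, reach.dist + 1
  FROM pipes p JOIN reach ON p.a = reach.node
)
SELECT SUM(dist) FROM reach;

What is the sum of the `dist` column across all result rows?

Base: (n18, dist=0).
Iteration 1: edges from {n18} -> (n31, dist=1), (n32, dist=1), (n4, dist=1), (n6, dist=1), (n9, dist=1).
Iteration 2: edges from {n31,n32,n4,n6,n9} -> (n15, dist=2), (n31, dist=2).
Iteration 3: no outgoing edges from {n15,n31}; recursion stops.
SUM(dist) = 0 + 1 + 1 + 1 + 1 + 1 + 2 + 2 = 9.

9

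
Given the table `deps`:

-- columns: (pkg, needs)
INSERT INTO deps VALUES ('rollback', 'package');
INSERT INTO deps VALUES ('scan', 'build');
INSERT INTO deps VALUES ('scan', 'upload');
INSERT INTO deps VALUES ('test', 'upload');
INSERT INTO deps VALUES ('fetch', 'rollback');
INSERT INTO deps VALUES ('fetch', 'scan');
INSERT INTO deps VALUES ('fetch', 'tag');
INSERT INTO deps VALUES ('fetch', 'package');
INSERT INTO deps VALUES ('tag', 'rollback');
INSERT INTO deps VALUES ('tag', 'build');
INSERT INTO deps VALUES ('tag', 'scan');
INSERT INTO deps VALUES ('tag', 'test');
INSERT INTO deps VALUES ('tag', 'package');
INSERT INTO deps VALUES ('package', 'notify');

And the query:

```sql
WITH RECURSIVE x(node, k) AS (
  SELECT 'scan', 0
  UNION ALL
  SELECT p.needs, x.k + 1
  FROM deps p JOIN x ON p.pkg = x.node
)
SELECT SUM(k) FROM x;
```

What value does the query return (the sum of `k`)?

Base: (scan, k=0).
Iteration 1: edges from {scan} -> (build, k=1), (upload, k=1).
Iteration 2: no outgoing edges from {build,upload}; recursion stops.
SUM(k) = 0 + 1 + 1 = 2.

2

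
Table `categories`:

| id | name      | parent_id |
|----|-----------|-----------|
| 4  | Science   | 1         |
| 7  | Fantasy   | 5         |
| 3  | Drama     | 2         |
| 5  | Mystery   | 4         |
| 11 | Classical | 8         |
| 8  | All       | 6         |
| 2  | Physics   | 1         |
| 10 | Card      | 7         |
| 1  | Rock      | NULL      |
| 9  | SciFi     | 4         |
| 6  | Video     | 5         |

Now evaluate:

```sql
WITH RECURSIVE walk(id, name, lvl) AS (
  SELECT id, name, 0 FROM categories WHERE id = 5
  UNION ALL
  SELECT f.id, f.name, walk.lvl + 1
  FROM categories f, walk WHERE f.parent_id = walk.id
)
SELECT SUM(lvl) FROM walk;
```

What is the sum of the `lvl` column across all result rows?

9

Base: id=5 (Mystery) at lvl 0.
Iteration 1: rows with parent_id in {5} -> Video (id 6, lvl 1), Fantasy (id 7, lvl 1).
Iteration 2: rows with parent_id in {6,7} -> All (id 8, lvl 2), Card (id 10, lvl 2).
Iteration 3: rows with parent_id in {8,10} -> Classical (id 11, lvl 3).
Iteration 4: no rows with parent_id in {11}; recursion stops.
SUM(lvl) = 0 + 1 + 1 + 2 + 2 + 3 = 9.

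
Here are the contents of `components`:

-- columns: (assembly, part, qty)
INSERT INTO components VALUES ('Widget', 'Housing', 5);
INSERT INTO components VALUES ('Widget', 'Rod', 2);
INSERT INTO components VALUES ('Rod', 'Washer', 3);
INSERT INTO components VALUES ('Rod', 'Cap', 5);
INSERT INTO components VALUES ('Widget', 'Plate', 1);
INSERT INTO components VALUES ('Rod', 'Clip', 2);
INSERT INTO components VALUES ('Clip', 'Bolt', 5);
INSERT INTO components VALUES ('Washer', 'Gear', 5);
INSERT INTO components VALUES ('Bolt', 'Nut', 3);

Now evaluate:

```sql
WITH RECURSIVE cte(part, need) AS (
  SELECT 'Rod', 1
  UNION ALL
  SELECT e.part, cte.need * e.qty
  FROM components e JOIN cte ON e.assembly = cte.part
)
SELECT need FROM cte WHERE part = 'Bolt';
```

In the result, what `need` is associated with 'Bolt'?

10

Base: (Rod, need=1).
Iteration 1: components of {Rod} -> Cap = 1*5 = 5, Clip = 1*2 = 2, Washer = 1*3 = 3.
Iteration 2: components of {Cap,Clip,Washer} -> Bolt = 2*5 = 10, Gear = 3*5 = 15.
Iteration 3: components of {Bolt,Gear} -> Nut = 10*3 = 30.
Iteration 4: no further components; recursion stops.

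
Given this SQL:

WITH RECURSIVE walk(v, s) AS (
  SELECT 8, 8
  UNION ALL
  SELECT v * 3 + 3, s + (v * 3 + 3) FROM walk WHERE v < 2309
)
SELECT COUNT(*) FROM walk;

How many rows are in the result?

Base: v=8, s=8.
Iteration 1: 8 < 2309 holds -> v = 8 * 3 + 3 = 27, s = 8 + 27 = 35.
Iteration 2: 27 < 2309 holds -> v = 27 * 3 + 3 = 84, s = 35 + 84 = 119.
Iteration 3: 84 < 2309 holds -> v = 84 * 3 + 3 = 255, s = 119 + 255 = 374.
Iteration 4: 255 < 2309 holds -> v = 255 * 3 + 3 = 768, s = 374 + 768 = 1142.
Iteration 5: 768 < 2309 holds -> v = 768 * 3 + 3 = 2307, s = 1142 + 2307 = 3449.
Iteration 6: 2307 < 2309 holds -> v = 2307 * 3 + 3 = 6924, s = 3449 + 6924 = 10373.
Iteration 7: 6924 < 2309 fails; recursion stops.
Total rows emitted: 7.

7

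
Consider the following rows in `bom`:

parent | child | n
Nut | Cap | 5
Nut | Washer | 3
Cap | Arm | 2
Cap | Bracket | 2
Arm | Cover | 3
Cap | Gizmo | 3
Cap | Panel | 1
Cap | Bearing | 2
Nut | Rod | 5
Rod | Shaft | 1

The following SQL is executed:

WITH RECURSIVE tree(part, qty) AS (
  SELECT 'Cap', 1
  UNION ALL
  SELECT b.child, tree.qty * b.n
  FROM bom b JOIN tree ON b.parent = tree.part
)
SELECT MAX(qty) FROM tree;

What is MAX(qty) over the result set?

Base: (Cap, qty=1).
Iteration 1: components of {Cap} -> Arm = 1*2 = 2, Bearing = 1*2 = 2, Bracket = 1*2 = 2, Gizmo = 1*3 = 3, Panel = 1*1 = 1.
Iteration 2: components of {Arm,Bearing,Bracket,Gizmo,Panel} -> Cover = 2*3 = 6.
Iteration 3: no further components; recursion stops.
qty values: 1, 2, 2, 3, 1, 2, 6; the maximum is 6.

6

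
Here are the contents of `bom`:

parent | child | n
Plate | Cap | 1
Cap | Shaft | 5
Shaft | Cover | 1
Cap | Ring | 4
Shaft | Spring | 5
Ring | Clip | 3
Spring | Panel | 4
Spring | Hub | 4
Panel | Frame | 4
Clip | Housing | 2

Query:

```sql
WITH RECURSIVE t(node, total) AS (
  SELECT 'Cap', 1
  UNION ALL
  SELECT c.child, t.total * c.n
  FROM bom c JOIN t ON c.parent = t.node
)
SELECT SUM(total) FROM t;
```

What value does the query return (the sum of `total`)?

Base: (Cap, total=1).
Iteration 1: components of {Cap} -> Ring = 1*4 = 4, Shaft = 1*5 = 5.
Iteration 2: components of {Ring,Shaft} -> Clip = 4*3 = 12, Cover = 5*1 = 5, Spring = 5*5 = 25.
Iteration 3: components of {Clip,Cover,Spring} -> Housing = 12*2 = 24, Hub = 25*4 = 100, Panel = 25*4 = 100.
Iteration 4: components of {Housing,Hub,Panel} -> Frame = 100*4 = 400.
Iteration 5: no further components; recursion stops.
SUM(total) = 1 + 5 + 4 + 5 + 25 + 12 + 100 + 100 + 24 + 400 = 676.

676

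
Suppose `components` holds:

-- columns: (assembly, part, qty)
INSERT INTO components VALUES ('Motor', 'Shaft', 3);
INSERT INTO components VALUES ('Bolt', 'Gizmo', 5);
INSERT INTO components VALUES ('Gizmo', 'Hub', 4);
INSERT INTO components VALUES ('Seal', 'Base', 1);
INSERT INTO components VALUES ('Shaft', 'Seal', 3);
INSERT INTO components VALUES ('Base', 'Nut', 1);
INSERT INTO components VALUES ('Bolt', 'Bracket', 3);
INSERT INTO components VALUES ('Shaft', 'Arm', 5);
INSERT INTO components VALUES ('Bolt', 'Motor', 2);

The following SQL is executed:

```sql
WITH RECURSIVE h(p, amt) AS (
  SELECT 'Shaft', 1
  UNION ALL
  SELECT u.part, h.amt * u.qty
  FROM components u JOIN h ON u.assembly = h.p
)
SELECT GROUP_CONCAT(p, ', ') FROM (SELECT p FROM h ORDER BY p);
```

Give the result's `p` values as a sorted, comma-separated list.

Arm, Base, Nut, Seal, Shaft

Base: (Shaft, amt=1).
Iteration 1: components of {Shaft} -> Arm = 1*5 = 5, Seal = 1*3 = 3.
Iteration 2: components of {Arm,Seal} -> Base = 3*1 = 3.
Iteration 3: components of {Base} -> Nut = 3*1 = 3.
Iteration 4: no further components; recursion stops.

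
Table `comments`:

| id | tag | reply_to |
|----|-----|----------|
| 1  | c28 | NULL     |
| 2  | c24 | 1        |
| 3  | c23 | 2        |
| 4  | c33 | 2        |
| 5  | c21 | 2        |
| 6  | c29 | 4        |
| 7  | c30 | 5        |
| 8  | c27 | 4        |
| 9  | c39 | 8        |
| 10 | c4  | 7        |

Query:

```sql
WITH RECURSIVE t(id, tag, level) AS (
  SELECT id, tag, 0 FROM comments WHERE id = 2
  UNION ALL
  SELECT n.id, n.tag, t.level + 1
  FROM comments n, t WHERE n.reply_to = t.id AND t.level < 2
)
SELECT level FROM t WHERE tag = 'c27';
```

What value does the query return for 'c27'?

2

Base: id=2 (c24) at level 0.
Iteration 1: rows with reply_to in {2} -> c23 (id 3, level 1), c33 (id 4, level 1), c21 (id 5, level 1).
Iteration 2: rows with reply_to in {3,4,5} -> c29 (id 6, level 2), c30 (id 7, level 2), c27 (id 8, level 2).
Iteration 3: level < 2 fails for all current rows; recursion stops.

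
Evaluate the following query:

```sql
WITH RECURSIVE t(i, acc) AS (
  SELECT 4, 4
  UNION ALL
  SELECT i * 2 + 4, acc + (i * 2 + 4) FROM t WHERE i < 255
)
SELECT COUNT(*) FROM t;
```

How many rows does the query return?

Base: i=4, acc=4.
Iteration 1: 4 < 255 holds -> i = 4 * 2 + 4 = 12, acc = 4 + 12 = 16.
Iteration 2: 12 < 255 holds -> i = 12 * 2 + 4 = 28, acc = 16 + 28 = 44.
Iteration 3: 28 < 255 holds -> i = 28 * 2 + 4 = 60, acc = 44 + 60 = 104.
Iteration 4: 60 < 255 holds -> i = 60 * 2 + 4 = 124, acc = 104 + 124 = 228.
Iteration 5: 124 < 255 holds -> i = 124 * 2 + 4 = 252, acc = 228 + 252 = 480.
Iteration 6: 252 < 255 holds -> i = 252 * 2 + 4 = 508, acc = 480 + 508 = 988.
Iteration 7: 508 < 255 fails; recursion stops.
Total rows emitted: 7.

7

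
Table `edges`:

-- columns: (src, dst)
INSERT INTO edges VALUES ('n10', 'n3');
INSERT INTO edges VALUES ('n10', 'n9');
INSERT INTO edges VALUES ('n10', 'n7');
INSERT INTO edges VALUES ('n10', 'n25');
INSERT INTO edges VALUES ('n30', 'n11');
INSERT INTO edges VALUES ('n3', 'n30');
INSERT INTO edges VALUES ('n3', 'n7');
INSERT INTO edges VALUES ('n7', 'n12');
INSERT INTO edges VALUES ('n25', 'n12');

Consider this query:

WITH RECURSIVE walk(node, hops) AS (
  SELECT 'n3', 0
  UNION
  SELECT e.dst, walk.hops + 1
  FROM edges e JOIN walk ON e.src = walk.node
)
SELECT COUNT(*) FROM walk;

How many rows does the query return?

5

Base: (n3, hops=0).
Iteration 1: edges from {n3} -> (n30, hops=1), (n7, hops=1).
Iteration 2: edges from {n30,n7} -> (n11, hops=2), (n12, hops=2).
Iteration 3: no outgoing edges from {n11,n12}; recursion stops.
Total rows emitted: 5.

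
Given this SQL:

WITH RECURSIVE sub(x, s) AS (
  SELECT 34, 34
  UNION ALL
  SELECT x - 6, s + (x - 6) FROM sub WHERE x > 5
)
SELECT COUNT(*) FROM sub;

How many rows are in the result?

Base: x=34, s=34.
Iteration 1: 34 > 5 holds -> x = 34 - 6 = 28, s = 34 + 28 = 62.
Iteration 2: 28 > 5 holds -> x = 28 - 6 = 22, s = 62 + 22 = 84.
Iteration 3: 22 > 5 holds -> x = 22 - 6 = 16, s = 84 + 16 = 100.
Iteration 4: 16 > 5 holds -> x = 16 - 6 = 10, s = 100 + 10 = 110.
Iteration 5: 10 > 5 holds -> x = 10 - 6 = 4, s = 110 + 4 = 114.
Iteration 6: 4 > 5 fails; recursion stops.
Total rows emitted: 6.

6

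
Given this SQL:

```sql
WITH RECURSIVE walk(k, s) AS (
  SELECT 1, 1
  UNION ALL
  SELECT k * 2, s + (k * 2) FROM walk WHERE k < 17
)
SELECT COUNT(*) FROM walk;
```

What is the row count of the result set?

6

Base: k=1, s=1.
Iteration 1: 1 < 17 holds -> k = 1 * 2 = 2, s = 1 + 2 = 3.
Iteration 2: 2 < 17 holds -> k = 2 * 2 = 4, s = 3 + 4 = 7.
Iteration 3: 4 < 17 holds -> k = 4 * 2 = 8, s = 7 + 8 = 15.
Iteration 4: 8 < 17 holds -> k = 8 * 2 = 16, s = 15 + 16 = 31.
Iteration 5: 16 < 17 holds -> k = 16 * 2 = 32, s = 31 + 32 = 63.
Iteration 6: 32 < 17 fails; recursion stops.
Total rows emitted: 6.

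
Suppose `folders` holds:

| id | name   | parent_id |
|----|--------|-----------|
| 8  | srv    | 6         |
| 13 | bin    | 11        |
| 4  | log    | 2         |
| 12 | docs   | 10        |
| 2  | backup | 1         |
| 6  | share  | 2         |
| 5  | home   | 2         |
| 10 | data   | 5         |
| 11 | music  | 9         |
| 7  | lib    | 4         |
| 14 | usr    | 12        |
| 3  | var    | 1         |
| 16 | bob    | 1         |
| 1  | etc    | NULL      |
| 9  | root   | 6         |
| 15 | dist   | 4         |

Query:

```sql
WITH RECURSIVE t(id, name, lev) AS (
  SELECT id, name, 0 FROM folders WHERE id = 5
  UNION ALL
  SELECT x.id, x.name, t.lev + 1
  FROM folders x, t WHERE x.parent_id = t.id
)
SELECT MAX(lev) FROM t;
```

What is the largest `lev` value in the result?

Base: id=5 (home) at lev 0.
Iteration 1: rows with parent_id in {5} -> data (id 10, lev 1).
Iteration 2: rows with parent_id in {10} -> docs (id 12, lev 2).
Iteration 3: rows with parent_id in {12} -> usr (id 14, lev 3).
Iteration 4: no rows with parent_id in {14}; recursion stops.
lev values: 0, 1, 2, 3; the maximum is 3.

3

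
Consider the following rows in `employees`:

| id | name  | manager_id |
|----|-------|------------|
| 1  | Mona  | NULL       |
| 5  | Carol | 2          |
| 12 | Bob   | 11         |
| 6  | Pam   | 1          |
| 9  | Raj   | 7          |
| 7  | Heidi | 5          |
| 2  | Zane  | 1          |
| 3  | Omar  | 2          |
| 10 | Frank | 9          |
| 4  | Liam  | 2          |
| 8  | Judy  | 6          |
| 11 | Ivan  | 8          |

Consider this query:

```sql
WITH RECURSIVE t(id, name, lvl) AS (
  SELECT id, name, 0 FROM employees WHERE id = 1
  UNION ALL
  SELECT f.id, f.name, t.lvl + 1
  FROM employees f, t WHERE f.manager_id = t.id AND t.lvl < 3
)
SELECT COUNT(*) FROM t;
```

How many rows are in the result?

Base: id=1 (Mona) at lvl 0.
Iteration 1: rows with manager_id in {1} -> Zane (id 2, lvl 1), Pam (id 6, lvl 1).
Iteration 2: rows with manager_id in {2,6} -> Omar (id 3, lvl 2), Liam (id 4, lvl 2), Carol (id 5, lvl 2), Judy (id 8, lvl 2).
Iteration 3: rows with manager_id in {3,4,5,8} -> Heidi (id 7, lvl 3), Ivan (id 11, lvl 3).
Iteration 4: lvl < 3 fails for all current rows; recursion stops.
Total rows emitted: 9.

9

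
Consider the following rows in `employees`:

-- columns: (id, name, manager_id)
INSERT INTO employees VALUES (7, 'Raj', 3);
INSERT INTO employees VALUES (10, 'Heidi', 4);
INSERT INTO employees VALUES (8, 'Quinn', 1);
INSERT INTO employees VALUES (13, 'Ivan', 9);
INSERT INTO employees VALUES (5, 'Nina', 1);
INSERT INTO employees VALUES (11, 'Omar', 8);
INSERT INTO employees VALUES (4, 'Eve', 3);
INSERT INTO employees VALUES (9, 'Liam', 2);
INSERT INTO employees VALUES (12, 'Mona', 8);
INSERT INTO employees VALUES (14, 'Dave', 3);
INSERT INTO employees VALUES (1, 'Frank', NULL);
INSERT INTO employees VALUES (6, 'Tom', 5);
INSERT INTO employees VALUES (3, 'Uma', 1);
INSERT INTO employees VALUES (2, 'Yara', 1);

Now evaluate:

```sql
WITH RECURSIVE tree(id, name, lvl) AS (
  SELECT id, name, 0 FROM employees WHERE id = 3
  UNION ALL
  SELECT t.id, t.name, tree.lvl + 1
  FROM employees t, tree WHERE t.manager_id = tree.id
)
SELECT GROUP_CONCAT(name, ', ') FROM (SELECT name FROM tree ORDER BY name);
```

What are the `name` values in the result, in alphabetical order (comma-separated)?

Dave, Eve, Heidi, Raj, Uma

Base: id=3 (Uma) at lvl 0.
Iteration 1: rows with manager_id in {3} -> Eve (id 4, lvl 1), Raj (id 7, lvl 1), Dave (id 14, lvl 1).
Iteration 2: rows with manager_id in {4,7,14} -> Heidi (id 10, lvl 2).
Iteration 3: no rows with manager_id in {10}; recursion stops.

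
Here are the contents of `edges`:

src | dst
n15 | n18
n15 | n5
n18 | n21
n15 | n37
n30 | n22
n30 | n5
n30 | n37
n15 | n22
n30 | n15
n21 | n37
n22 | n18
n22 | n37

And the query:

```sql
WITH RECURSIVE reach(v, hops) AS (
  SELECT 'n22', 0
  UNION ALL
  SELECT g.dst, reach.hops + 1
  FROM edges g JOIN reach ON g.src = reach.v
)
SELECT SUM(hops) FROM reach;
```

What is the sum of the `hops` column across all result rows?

Base: (n22, hops=0).
Iteration 1: edges from {n22} -> (n18, hops=1), (n37, hops=1).
Iteration 2: edges from {n18,n37} -> (n21, hops=2).
Iteration 3: edges from {n21} -> (n37, hops=3).
Iteration 4: no outgoing edges from {n37}; recursion stops.
SUM(hops) = 0 + 1 + 1 + 2 + 3 = 7.

7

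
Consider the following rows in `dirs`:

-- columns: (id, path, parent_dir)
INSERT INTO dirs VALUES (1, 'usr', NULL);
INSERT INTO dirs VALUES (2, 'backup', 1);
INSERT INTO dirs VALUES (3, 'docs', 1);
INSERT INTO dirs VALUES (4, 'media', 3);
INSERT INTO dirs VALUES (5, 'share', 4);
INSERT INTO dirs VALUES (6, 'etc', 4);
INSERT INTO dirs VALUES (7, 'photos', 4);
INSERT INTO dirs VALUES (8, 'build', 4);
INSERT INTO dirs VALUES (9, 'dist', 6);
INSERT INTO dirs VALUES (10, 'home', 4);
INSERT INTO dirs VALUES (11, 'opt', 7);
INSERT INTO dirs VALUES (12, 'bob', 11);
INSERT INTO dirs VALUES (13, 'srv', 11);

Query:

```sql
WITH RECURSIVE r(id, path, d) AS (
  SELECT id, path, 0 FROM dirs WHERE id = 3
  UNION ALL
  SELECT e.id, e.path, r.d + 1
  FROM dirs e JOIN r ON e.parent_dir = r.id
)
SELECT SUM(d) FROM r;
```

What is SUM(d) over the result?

25

Base: id=3 (docs) at d 0.
Iteration 1: rows with parent_dir in {3} -> media (id 4, d 1).
Iteration 2: rows with parent_dir in {4} -> share (id 5, d 2), etc (id 6, d 2), photos (id 7, d 2), build (id 8, d 2), home (id 10, d 2).
Iteration 3: rows with parent_dir in {5,6,7,8,10} -> dist (id 9, d 3), opt (id 11, d 3).
Iteration 4: rows with parent_dir in {9,11} -> bob (id 12, d 4), srv (id 13, d 4).
Iteration 5: no rows with parent_dir in {12,13}; recursion stops.
SUM(d) = 0 + 1 + 2 + 2 + 2 + 2 + 2 + 3 + 3 + 4 + 4 = 25.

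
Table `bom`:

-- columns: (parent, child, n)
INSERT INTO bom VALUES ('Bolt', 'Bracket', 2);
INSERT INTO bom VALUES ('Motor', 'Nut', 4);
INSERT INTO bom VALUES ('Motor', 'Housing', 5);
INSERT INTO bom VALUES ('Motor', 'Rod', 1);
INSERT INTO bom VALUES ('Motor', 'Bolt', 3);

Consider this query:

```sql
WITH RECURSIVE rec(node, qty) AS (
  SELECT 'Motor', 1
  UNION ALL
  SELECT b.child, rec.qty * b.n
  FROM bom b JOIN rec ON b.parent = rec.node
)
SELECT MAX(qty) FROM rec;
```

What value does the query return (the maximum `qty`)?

Base: (Motor, qty=1).
Iteration 1: components of {Motor} -> Bolt = 1*3 = 3, Housing = 1*5 = 5, Nut = 1*4 = 4, Rod = 1*1 = 1.
Iteration 2: components of {Bolt,Housing,Nut,Rod} -> Bracket = 3*2 = 6.
Iteration 3: no further components; recursion stops.
qty values: 1, 4, 3, 5, 1, 6; the maximum is 6.

6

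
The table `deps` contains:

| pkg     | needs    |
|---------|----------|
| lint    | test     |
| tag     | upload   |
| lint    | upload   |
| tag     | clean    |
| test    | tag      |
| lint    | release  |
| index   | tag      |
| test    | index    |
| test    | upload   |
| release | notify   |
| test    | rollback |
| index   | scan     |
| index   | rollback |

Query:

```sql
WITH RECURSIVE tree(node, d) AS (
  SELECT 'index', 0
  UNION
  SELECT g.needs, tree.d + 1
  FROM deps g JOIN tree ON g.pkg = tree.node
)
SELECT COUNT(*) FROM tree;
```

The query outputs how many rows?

Base: (index, d=0).
Iteration 1: edges from {index} -> (rollback, d=1), (scan, d=1), (tag, d=1).
Iteration 2: edges from {rollback,scan,tag} -> (clean, d=2), (upload, d=2).
Iteration 3: no outgoing edges from {clean,upload}; recursion stops.
Total rows emitted: 6.

6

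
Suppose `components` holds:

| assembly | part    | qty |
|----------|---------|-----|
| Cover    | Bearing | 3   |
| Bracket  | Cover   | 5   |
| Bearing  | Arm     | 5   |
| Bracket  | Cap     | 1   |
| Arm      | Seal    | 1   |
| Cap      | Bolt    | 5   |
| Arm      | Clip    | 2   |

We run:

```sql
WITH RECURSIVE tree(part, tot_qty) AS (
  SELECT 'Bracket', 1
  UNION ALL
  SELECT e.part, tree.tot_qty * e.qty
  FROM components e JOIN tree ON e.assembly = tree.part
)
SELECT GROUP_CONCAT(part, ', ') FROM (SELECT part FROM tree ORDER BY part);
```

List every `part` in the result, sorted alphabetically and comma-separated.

Base: (Bracket, tot_qty=1).
Iteration 1: components of {Bracket} -> Cap = 1*1 = 1, Cover = 1*5 = 5.
Iteration 2: components of {Cap,Cover} -> Bearing = 5*3 = 15, Bolt = 1*5 = 5.
Iteration 3: components of {Bearing,Bolt} -> Arm = 15*5 = 75.
Iteration 4: components of {Arm} -> Clip = 75*2 = 150, Seal = 75*1 = 75.
Iteration 5: no further components; recursion stops.

Arm, Bearing, Bolt, Bracket, Cap, Clip, Cover, Seal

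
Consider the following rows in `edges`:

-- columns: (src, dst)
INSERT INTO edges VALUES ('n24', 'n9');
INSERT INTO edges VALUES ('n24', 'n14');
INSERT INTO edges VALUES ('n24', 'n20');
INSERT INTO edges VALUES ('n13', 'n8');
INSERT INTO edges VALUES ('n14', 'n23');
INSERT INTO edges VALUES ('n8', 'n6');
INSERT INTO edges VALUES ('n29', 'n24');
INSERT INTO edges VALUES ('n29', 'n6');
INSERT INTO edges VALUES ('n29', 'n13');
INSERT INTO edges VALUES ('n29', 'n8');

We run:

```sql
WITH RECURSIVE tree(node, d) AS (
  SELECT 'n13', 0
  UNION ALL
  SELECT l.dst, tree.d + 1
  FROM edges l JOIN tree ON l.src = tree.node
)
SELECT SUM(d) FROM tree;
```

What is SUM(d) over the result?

Base: (n13, d=0).
Iteration 1: edges from {n13} -> (n8, d=1).
Iteration 2: edges from {n8} -> (n6, d=2).
Iteration 3: no outgoing edges from {n6}; recursion stops.
SUM(d) = 0 + 1 + 2 = 3.

3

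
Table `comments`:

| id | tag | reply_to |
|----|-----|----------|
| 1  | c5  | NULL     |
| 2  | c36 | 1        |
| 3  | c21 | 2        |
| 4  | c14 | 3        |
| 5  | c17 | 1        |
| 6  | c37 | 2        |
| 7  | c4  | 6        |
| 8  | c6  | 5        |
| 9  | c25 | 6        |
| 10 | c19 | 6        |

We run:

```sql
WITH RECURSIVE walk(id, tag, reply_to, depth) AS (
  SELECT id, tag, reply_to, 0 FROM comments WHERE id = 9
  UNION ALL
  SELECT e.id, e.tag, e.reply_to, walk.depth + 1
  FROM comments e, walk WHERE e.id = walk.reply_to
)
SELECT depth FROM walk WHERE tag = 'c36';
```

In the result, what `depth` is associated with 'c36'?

Base: id=9 (c25), reply_to=6, depth 0.
Iteration 1: join on id=6 -> c37 (id 6, reply_to=2, depth 1).
Iteration 2: join on id=2 -> c36 (id 2, reply_to=1, depth 2).
Iteration 3: join on id=1 -> c5 (id 1, reply_to=NULL, depth 3).
Iteration 4: reply_to is NULL; no match; recursion stops.

2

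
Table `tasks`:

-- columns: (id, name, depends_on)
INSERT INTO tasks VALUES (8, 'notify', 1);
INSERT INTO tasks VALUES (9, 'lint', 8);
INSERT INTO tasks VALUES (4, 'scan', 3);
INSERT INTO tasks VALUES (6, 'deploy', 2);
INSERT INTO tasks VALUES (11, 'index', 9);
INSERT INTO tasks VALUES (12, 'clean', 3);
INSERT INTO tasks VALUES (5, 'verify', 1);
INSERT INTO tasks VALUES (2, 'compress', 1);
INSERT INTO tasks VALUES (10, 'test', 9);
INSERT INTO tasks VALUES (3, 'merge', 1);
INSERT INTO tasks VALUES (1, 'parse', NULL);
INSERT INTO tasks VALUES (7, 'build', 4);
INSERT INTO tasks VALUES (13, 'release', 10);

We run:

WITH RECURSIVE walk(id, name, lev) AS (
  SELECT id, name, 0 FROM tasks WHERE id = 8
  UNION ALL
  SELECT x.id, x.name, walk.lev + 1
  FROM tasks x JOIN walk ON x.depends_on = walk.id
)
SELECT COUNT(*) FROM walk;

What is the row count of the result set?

Base: id=8 (notify) at lev 0.
Iteration 1: rows with depends_on in {8} -> lint (id 9, lev 1).
Iteration 2: rows with depends_on in {9} -> test (id 10, lev 2), index (id 11, lev 2).
Iteration 3: rows with depends_on in {10,11} -> release (id 13, lev 3).
Iteration 4: no rows with depends_on in {13}; recursion stops.
Total rows emitted: 5.

5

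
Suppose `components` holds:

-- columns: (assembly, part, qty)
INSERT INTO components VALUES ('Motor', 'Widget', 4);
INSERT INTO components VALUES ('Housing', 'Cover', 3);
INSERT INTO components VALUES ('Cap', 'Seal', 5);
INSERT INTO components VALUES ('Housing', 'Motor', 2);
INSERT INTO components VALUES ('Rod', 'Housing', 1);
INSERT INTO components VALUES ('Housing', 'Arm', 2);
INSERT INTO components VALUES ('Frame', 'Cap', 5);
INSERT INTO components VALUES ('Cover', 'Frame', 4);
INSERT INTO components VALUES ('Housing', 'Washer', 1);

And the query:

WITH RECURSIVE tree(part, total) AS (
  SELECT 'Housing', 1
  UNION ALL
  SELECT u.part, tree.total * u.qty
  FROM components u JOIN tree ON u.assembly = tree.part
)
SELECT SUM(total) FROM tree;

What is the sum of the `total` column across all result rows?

389

Base: (Housing, total=1).
Iteration 1: components of {Housing} -> Arm = 1*2 = 2, Cover = 1*3 = 3, Motor = 1*2 = 2, Washer = 1*1 = 1.
Iteration 2: components of {Arm,Cover,Motor,Washer} -> Frame = 3*4 = 12, Widget = 2*4 = 8.
Iteration 3: components of {Frame,Widget} -> Cap = 12*5 = 60.
Iteration 4: components of {Cap} -> Seal = 60*5 = 300.
Iteration 5: no further components; recursion stops.
SUM(total) = 1 + 2 + 1 + 3 + 2 + 8 + 12 + 60 + 300 = 389.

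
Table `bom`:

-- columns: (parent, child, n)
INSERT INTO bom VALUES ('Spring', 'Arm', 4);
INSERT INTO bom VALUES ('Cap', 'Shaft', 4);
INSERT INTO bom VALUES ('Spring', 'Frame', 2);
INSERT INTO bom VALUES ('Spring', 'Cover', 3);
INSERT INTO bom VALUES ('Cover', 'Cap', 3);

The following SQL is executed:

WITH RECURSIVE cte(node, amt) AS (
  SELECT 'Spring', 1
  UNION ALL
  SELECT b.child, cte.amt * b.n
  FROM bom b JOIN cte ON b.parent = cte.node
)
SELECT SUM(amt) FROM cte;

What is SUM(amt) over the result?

55

Base: (Spring, amt=1).
Iteration 1: components of {Spring} -> Arm = 1*4 = 4, Cover = 1*3 = 3, Frame = 1*2 = 2.
Iteration 2: components of {Arm,Cover,Frame} -> Cap = 3*3 = 9.
Iteration 3: components of {Cap} -> Shaft = 9*4 = 36.
Iteration 4: no further components; recursion stops.
SUM(amt) = 1 + 4 + 3 + 2 + 9 + 36 = 55.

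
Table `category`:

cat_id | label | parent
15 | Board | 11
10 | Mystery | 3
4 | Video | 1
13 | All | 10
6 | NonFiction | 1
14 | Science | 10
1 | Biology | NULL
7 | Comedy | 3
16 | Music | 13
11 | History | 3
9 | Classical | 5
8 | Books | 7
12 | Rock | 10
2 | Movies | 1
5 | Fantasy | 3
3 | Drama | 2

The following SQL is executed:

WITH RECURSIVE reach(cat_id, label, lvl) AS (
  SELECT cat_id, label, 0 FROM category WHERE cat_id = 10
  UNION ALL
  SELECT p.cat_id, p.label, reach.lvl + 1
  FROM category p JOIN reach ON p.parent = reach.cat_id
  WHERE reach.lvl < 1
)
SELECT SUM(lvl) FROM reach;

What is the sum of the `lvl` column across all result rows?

3

Base: cat_id=10 (Mystery) at lvl 0.
Iteration 1: rows with parent in {10} -> Rock (id 12, lvl 1), All (id 13, lvl 1), Science (id 14, lvl 1).
Iteration 2: lvl < 1 fails for all current rows; recursion stops.
SUM(lvl) = 0 + 1 + 1 + 1 = 3.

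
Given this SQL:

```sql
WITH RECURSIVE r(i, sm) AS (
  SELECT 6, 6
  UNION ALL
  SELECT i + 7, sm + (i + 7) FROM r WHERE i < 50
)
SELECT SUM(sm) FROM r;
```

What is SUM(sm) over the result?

Base: i=6, sm=6.
Iteration 1: 6 < 50 holds -> i = 6 + 7 = 13, sm = 6 + 13 = 19.
Iteration 2: 13 < 50 holds -> i = 13 + 7 = 20, sm = 19 + 20 = 39.
Iteration 3: 20 < 50 holds -> i = 20 + 7 = 27, sm = 39 + 27 = 66.
Iteration 4: 27 < 50 holds -> i = 27 + 7 = 34, sm = 66 + 34 = 100.
Iteration 5: 34 < 50 holds -> i = 34 + 7 = 41, sm = 100 + 41 = 141.
Iteration 6: 41 < 50 holds -> i = 41 + 7 = 48, sm = 141 + 48 = 189.
Iteration 7: 48 < 50 holds -> i = 48 + 7 = 55, sm = 189 + 55 = 244.
Iteration 8: 55 < 50 fails; recursion stops.
SUM(sm) = 6 + 19 + 39 + 66 + 100 + 141 + 189 + 244 = 804.

804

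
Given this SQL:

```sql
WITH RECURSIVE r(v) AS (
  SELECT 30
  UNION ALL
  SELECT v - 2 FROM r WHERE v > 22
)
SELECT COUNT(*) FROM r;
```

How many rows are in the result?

Base: v=30.
Iteration 1: 30 > 22 holds -> v = 30 - 2 = 28.
Iteration 2: 28 > 22 holds -> v = 28 - 2 = 26.
Iteration 3: 26 > 22 holds -> v = 26 - 2 = 24.
Iteration 4: 24 > 22 holds -> v = 24 - 2 = 22.
Iteration 5: 22 > 22 fails; recursion stops.
Total rows emitted: 5.

5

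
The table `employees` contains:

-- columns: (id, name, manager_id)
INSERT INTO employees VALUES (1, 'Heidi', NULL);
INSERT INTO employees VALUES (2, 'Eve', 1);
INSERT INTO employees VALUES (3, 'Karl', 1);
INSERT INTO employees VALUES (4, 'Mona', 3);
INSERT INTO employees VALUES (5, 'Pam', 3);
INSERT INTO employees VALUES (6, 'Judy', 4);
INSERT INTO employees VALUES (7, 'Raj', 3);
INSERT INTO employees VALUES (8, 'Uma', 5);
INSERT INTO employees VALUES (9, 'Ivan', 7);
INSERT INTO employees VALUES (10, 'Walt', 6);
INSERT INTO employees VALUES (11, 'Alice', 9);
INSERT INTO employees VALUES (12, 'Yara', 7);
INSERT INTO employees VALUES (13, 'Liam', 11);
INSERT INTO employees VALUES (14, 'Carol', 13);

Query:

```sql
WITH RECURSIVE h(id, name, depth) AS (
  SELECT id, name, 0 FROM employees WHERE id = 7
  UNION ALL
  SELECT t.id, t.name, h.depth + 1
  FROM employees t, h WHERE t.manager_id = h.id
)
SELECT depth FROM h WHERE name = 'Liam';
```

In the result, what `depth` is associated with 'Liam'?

3

Base: id=7 (Raj) at depth 0.
Iteration 1: rows with manager_id in {7} -> Ivan (id 9, depth 1), Yara (id 12, depth 1).
Iteration 2: rows with manager_id in {9,12} -> Alice (id 11, depth 2).
Iteration 3: rows with manager_id in {11} -> Liam (id 13, depth 3).
Iteration 4: rows with manager_id in {13} -> Carol (id 14, depth 4).
Iteration 5: no rows with manager_id in {14}; recursion stops.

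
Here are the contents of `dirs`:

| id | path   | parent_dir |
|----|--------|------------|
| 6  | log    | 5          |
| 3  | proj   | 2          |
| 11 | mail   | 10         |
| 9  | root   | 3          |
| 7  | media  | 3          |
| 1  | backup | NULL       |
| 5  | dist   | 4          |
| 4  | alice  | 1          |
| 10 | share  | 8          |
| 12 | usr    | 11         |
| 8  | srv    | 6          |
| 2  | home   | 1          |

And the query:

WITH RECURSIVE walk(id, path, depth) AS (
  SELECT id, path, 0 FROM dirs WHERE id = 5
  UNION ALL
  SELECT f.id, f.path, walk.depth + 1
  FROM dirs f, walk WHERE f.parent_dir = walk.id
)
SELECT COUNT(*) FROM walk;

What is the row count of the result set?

6

Base: id=5 (dist) at depth 0.
Iteration 1: rows with parent_dir in {5} -> log (id 6, depth 1).
Iteration 2: rows with parent_dir in {6} -> srv (id 8, depth 2).
Iteration 3: rows with parent_dir in {8} -> share (id 10, depth 3).
Iteration 4: rows with parent_dir in {10} -> mail (id 11, depth 4).
Iteration 5: rows with parent_dir in {11} -> usr (id 12, depth 5).
Iteration 6: no rows with parent_dir in {12}; recursion stops.
Total rows emitted: 6.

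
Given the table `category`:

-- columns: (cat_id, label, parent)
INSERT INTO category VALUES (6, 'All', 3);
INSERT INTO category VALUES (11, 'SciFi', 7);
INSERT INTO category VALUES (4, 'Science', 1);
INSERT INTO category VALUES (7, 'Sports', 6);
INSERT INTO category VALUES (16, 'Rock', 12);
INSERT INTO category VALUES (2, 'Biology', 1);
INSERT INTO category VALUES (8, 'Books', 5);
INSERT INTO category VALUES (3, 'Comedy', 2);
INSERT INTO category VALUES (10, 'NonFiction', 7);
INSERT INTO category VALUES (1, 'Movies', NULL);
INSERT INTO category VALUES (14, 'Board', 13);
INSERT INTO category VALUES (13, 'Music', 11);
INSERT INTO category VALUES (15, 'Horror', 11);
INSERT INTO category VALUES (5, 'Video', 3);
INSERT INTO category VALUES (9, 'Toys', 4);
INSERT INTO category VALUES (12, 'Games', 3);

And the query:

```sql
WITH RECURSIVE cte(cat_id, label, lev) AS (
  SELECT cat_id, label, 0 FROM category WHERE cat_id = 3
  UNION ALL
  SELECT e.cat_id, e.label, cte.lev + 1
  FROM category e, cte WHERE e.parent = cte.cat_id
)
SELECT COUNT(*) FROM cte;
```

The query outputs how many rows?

Base: cat_id=3 (Comedy) at lev 0.
Iteration 1: rows with parent in {3} -> Video (id 5, lev 1), All (id 6, lev 1), Games (id 12, lev 1).
Iteration 2: rows with parent in {5,6,12} -> Sports (id 7, lev 2), Books (id 8, lev 2), Rock (id 16, lev 2).
Iteration 3: rows with parent in {7,8,16} -> NonFiction (id 10, lev 3), SciFi (id 11, lev 3).
Iteration 4: rows with parent in {10,11} -> Music (id 13, lev 4), Horror (id 15, lev 4).
Iteration 5: rows with parent in {13,15} -> Board (id 14, lev 5).
Iteration 6: no rows with parent in {14}; recursion stops.
Total rows emitted: 12.

12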